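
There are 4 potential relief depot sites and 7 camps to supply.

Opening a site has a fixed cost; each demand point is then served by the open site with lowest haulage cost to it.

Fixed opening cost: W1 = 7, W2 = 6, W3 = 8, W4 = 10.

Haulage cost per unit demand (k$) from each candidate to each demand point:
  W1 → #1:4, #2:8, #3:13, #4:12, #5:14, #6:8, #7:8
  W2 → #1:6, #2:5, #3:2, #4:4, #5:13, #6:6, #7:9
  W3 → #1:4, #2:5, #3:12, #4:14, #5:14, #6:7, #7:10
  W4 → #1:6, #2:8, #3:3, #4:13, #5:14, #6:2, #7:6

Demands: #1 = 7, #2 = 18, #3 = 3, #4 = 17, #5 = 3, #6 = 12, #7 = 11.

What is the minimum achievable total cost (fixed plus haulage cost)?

Open {W1, W2, W4}: assign each demand point to its cheapest open site.
  #1→W1 7×4=28, #2→W2 18×5=90, #3→W2 3×2=6, #4→W2 17×4=68, #5→W2 3×13=39, #6→W4 12×2=24, #7→W4 11×6=66
  haulage cost 321, fixed 23 → total 344.
Compare {W2, W3, W4}: haulage cost 321 + fixed 24 = 345.
Compare {W2, W4}: haulage cost 335 + fixed 16 = 351.
Compare {W1, W2, W3, W4}: haulage cost 321 + fixed 31 = 352.
All other subsets cost ≥ 345. Minimum total cost: 344.

344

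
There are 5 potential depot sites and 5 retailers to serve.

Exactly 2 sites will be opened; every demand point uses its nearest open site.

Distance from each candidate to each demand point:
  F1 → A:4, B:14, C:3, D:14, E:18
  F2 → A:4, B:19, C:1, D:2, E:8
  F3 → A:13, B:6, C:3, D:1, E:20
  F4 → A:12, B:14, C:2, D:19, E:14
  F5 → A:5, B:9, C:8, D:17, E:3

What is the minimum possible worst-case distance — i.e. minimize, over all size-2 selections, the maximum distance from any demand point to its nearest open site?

6

Open {F3, F5}.
  Farthest demand point is B at distance 6 (to F3); all others are ≤ 6.
With {F2, F3} the worst case is 8.
With {F2, F5} the worst case is 9.
No size-2 selection achieves below 6.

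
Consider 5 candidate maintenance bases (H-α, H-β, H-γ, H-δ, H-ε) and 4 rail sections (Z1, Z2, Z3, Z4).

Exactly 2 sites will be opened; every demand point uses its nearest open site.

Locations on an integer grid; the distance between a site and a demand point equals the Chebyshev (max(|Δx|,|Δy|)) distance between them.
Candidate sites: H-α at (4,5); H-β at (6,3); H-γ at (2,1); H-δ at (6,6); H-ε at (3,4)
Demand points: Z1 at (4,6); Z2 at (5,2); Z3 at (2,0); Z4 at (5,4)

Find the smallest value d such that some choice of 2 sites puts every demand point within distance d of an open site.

2

Open {H-γ, H-ε}.
  Farthest demand point is Z1 at distance 2 (to H-ε); all others are ≤ 2.
With {H-α, H-γ} the worst case is 3.
With {H-β, H-γ} the worst case is 3.
No size-2 selection achieves below 2.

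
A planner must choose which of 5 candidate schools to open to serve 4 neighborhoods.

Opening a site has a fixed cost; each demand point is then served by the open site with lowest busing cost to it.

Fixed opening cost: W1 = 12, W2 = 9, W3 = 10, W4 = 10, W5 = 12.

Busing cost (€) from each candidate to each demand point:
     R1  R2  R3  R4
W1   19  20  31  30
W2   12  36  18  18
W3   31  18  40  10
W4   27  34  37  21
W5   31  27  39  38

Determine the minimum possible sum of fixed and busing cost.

77

Open {W2, W3}: assign each demand point to its cheapest open site.
  R1→W2 12, R2→W3 18, R3→W2 18, R4→W3 10
  busing cost 58, fixed 19 → total 77.
Compare {W2, W3, W4}: busing cost 58 + fixed 29 = 87.
Compare {W1, W2}: busing cost 68 + fixed 21 = 89.
Compare {W1, W2, W3}: busing cost 58 + fixed 31 = 89.
All other subsets cost ≥ 87. Minimum total cost: 77.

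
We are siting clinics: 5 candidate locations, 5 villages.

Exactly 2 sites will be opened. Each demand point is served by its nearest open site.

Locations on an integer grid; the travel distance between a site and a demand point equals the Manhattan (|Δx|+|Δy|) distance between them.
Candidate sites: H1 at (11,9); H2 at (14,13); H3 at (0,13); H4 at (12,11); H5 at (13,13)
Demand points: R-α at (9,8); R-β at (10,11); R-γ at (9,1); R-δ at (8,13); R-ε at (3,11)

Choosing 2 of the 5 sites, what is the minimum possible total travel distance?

Open {H1, H3}.
  R-α→H1 3, R-β→H1 3, R-γ→H1 10, R-δ→H1 7, R-ε→H3 5  ⇒ total 28.
Compare {H1, H4}: total 30.
Compare {H1, H5}: total 31.
No size-2 selection does better; minimum is 28.

28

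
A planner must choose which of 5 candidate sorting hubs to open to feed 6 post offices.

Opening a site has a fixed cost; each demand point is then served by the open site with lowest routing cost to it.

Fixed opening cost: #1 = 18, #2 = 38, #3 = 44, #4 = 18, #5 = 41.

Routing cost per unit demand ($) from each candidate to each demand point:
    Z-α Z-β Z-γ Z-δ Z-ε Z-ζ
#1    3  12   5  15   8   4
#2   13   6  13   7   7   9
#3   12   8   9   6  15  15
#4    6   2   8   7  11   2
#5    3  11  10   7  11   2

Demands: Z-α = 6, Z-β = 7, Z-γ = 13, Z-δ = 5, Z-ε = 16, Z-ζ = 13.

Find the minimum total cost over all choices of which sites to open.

322

Open {#1, #4}: assign each demand point to its cheapest open site.
  Z-α→#1 6×3=18, Z-β→#4 7×2=14, Z-γ→#1 13×5=65, Z-δ→#4 5×7=35, Z-ε→#1 16×8=128, Z-ζ→#4 13×2=26
  routing cost 286, fixed 36 → total 322.
Compare {#1, #2, #4}: routing cost 270 + fixed 74 = 344.
Compare {#1, #3, #4}: routing cost 281 + fixed 80 = 361.
Compare {#1, #4, #5}: routing cost 286 + fixed 77 = 363.
All other subsets cost ≥ 344. Minimum total cost: 322.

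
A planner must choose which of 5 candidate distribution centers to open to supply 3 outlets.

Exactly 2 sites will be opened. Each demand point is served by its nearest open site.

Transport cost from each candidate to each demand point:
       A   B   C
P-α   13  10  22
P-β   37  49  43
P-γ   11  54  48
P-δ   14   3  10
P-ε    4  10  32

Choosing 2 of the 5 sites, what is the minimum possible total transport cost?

17

Open {P-δ, P-ε}.
  A→P-ε 4, B→P-δ 3, C→P-δ 10  ⇒ total 17.
Compare {P-γ, P-δ}: total 24.
Compare {P-α, P-δ}: total 26.
No size-2 selection does better; minimum is 17.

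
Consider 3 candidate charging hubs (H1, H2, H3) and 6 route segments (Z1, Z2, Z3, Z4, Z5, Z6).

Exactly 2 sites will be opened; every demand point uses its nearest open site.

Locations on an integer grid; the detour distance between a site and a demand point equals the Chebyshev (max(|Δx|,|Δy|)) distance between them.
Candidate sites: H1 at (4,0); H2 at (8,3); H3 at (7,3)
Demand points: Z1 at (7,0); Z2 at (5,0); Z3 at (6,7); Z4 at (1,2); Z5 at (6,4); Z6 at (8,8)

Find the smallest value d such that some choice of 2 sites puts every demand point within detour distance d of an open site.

Open {H1, H2}.
  Farthest demand point is Z6 at detour distance 5 (to H2); all others are ≤ 5.
With {H1, H3} the worst case is 5.
With {H2, H3} the worst case is 6.
No size-2 selection achieves below 5.

5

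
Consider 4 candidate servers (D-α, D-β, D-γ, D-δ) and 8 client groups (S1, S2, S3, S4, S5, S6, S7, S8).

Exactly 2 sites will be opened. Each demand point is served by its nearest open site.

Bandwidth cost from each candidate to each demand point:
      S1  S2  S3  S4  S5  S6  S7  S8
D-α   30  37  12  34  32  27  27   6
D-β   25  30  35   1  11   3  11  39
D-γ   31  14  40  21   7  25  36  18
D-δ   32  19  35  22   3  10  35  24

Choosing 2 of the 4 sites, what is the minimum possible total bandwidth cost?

Open {D-α, D-β}.
  S1→D-β 25, S2→D-β 30, S3→D-α 12, S4→D-β 1, S5→D-β 11, S6→D-β 3, S7→D-β 11, S8→D-α 6  ⇒ total 99.
Compare {D-β, D-γ}: total 114.
Compare {D-β, D-δ}: total 121.
No size-2 selection does better; minimum is 99.

99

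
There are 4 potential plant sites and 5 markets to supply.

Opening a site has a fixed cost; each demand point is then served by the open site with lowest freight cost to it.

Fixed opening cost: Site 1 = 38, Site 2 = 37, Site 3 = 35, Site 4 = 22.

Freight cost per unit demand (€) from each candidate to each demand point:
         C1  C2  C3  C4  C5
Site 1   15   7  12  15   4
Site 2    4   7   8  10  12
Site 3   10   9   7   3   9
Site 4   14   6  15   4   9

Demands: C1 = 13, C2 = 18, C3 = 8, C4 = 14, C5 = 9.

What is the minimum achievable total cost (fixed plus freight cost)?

413

Open {Site 1, Site 2, Site 4}: assign each demand point to its cheapest open site.
  C1→Site 2 13×4=52, C2→Site 4 18×6=108, C3→Site 2 8×8=64, C4→Site 4 14×4=56, C5→Site 1 9×4=36
  freight cost 316, fixed 97 → total 413.
Compare {Site 2, Site 4}: freight cost 361 + fixed 59 = 420.
Compare {Site 1, Site 2, Site 3}: freight cost 312 + fixed 110 = 422.
Compare {Site 1, Site 2, Site 3, Site 4}: freight cost 294 + fixed 132 = 426.
All other subsets cost ≥ 420. Minimum total cost: 413.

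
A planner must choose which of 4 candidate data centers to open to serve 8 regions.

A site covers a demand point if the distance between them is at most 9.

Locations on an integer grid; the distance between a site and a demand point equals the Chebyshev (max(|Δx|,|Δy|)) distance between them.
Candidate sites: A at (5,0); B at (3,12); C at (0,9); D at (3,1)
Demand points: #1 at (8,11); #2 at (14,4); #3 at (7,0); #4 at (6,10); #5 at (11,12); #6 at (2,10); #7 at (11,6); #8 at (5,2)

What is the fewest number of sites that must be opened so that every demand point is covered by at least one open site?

Coverage sets (demand points within 9 of each site):
  A: {#2, #3, #7, #8}
  B: {#1, #4, #5, #6, #7}
  C: {#1, #3, #4, #6, #8}
  D: {#3, #4, #6, #7, #8}
No single site covers all 8 demand points.
But {A, B} covers everything, so the minimum is 2.

2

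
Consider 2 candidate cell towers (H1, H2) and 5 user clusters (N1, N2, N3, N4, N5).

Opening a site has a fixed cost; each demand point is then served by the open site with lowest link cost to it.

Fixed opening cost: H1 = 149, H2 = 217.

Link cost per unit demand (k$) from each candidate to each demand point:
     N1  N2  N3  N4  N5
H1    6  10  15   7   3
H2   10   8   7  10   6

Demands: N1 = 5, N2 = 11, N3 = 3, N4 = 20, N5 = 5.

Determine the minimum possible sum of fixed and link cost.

489

Open {H1}: assign each demand point to its cheapest open site.
  N1→H1 5×6=30, N2→H1 11×10=110, N3→H1 3×15=45, N4→H1 20×7=140, N5→H1 5×3=15
  link cost 340, fixed 149 → total 489.
Compare {H2}: link cost 389 + fixed 217 = 606.
Compare {H1, H2}: link cost 294 + fixed 366 = 660.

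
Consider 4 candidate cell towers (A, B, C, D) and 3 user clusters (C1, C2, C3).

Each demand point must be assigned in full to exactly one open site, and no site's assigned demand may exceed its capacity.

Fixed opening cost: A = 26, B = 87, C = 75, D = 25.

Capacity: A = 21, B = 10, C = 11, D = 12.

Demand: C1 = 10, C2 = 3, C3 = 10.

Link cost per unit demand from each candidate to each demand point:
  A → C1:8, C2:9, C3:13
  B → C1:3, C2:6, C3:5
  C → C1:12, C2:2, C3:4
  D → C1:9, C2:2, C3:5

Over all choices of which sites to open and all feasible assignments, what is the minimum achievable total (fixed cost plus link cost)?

Open {A, D}; cheapest assignment that respects the capacities:
  A (cap 21, load 13): C1, C2 — cost 10×8 + 3×9 = 107
  D (cap 12, load 10): C3 — cost 10×5 = 50
  Shipping 157, fixed 51 → total 208.
  Any other capacity-feasible assignment to {A, D} ships for at least 157.
Compare {A, B, D}: its best feasible assignment gives total 245.
Compare {A, C}: its best feasible assignment gives total 248.
Every other set of open sites that can feasibly serve all demand totals ≥ 245 even under its best assignment. Minimum: 208.

208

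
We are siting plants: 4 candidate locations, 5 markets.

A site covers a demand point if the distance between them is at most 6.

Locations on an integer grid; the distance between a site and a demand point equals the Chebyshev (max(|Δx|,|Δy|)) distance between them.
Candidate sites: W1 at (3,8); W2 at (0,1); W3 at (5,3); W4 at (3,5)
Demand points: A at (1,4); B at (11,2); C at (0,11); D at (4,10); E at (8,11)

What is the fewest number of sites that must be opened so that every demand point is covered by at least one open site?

Coverage sets (demand points within 6 of each site):
  W1: {A, C, D, E}
  W2: {A}
  W3: {A, B}
  W4: {A, C, D, E}
No single site covers all 5 demand points.
But {W1, W3} covers everything, so the minimum is 2.

2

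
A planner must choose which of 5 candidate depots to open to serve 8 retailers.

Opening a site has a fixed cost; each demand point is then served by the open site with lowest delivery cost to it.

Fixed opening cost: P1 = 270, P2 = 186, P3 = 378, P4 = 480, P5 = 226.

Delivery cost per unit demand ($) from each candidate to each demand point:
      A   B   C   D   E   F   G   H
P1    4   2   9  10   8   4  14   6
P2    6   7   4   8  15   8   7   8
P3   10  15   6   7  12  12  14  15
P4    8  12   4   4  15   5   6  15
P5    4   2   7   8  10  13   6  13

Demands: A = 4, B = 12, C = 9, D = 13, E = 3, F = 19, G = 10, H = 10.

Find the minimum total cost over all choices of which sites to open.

Open {P2}: assign each demand point to its cheapest open site.
  A→P2 4×6=24, B→P2 12×7=84, C→P2 9×4=36, D→P2 13×8=104, E→P2 3×15=45, F→P2 19×8=152, G→P2 10×7=70, H→P2 10×8=80
  delivery cost 595, fixed 186 → total 781.
Compare {P1}: delivery cost 551 + fixed 270 = 821.
Compare {P1, P2}: delivery cost 410 + fixed 456 = 866.
Compare {P5}: delivery cost 674 + fixed 226 = 900.
All other subsets cost ≥ 821. Minimum total cost: 781.

781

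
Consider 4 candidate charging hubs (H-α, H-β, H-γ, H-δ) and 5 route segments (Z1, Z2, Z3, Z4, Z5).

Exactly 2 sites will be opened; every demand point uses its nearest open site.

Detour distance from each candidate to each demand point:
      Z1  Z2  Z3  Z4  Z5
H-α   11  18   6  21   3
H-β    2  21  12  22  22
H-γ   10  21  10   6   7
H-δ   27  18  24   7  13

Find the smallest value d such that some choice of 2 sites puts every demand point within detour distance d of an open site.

Open {H-α, H-γ}.
  Farthest demand point is Z2 at detour distance 18 (to H-α); all others are ≤ 18.
With {H-α, H-δ} the worst case is 18.
With {H-β, H-δ} the worst case is 18.
No size-2 selection achieves below 18.

18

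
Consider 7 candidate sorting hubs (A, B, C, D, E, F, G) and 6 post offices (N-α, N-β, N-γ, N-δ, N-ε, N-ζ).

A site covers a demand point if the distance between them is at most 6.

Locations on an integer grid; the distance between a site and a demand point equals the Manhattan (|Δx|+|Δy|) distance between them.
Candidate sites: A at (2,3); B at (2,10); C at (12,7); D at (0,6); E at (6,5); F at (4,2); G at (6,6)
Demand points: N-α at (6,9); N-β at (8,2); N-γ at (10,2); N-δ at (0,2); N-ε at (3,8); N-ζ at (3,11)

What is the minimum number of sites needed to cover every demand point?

2

Coverage sets (demand points within 6 of each site):
  A: {N-δ, N-ε}
  B: {N-α, N-ε, N-ζ}
  C: {}
  D: {N-δ, N-ε}
  E: {N-α, N-β, N-ε}
  F: {N-β, N-γ, N-δ}
  G: {N-α, N-β, N-ε}
No single site covers all 6 demand points.
But {B, F} covers everything, so the minimum is 2.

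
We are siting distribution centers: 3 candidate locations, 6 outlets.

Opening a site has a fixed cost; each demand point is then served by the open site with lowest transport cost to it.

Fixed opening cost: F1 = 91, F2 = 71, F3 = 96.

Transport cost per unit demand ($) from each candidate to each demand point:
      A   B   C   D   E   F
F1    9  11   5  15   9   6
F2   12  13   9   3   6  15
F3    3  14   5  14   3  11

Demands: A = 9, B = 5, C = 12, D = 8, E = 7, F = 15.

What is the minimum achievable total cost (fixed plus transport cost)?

514

Open {F1, F2}: assign each demand point to its cheapest open site.
  A→F1 9×9=81, B→F1 5×11=55, C→F1 12×5=60, D→F2 8×3=24, E→F2 7×6=42, F→F1 15×6=90
  transport cost 352, fixed 162 → total 514.
Compare {F2, F3}: transport cost 362 + fixed 167 = 529.
Compare {F1, F2, F3}: transport cost 277 + fixed 258 = 535.
Compare {F3}: transport cost 455 + fixed 96 = 551.
All other subsets cost ≥ 529. Minimum total cost: 514.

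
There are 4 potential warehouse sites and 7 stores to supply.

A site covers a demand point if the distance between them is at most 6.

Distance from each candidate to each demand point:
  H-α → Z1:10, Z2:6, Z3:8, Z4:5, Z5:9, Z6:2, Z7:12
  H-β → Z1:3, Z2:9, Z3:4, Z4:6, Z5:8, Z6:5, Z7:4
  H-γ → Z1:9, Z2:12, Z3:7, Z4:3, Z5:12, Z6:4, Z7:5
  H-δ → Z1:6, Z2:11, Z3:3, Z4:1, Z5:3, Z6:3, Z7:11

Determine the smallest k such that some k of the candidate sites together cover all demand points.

Coverage sets (demand points within 6 of each site):
  H-α: {Z2, Z4, Z6}
  H-β: {Z1, Z3, Z4, Z6, Z7}
  H-γ: {Z4, Z6, Z7}
  H-δ: {Z1, Z3, Z4, Z5, Z6}
No 2 sites suffice: every size-2 union leaves at least one demand point uncovered.
But {H-α, H-β, H-δ} covers everything, so the minimum is 3.

3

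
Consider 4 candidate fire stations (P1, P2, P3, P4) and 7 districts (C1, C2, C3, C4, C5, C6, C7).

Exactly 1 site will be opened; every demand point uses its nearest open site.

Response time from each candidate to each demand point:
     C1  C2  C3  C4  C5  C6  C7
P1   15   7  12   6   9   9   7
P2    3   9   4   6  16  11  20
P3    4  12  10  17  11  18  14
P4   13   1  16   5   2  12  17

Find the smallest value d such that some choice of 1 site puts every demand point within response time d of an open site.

15

Open {P1}.
  Farthest demand point is C1 at response time 15 (to P1); all others are ≤ 15.
With {P4} the worst case is 17.
With {P3} the worst case is 18.
No size-1 selection achieves below 15.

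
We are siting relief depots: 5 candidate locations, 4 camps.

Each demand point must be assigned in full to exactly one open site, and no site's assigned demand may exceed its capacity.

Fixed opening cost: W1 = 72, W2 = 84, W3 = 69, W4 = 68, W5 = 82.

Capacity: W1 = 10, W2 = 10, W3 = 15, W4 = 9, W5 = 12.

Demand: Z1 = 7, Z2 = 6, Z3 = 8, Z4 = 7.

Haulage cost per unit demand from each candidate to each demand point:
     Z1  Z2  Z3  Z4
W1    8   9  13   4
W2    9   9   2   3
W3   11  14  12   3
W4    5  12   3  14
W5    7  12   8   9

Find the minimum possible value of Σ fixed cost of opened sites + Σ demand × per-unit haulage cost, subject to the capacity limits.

377

Open {W2, W3, W4}; cheapest assignment that respects the capacities:
  W2 (cap 10, load 8): Z3 — cost 8×2 = 16
  W3 (cap 15, load 13): Z2, Z4 — cost 6×14 + 7×3 = 105
  W4 (cap 9, load 7): Z1 — cost 7×5 = 35
  Shipping 156, fixed 221 → total 377.
  Any other capacity-feasible assignment to {W2, W3, W4} ships for at least 156.
Compare {W1, W3, W4}: its best feasible assignment gives total 385.
Compare {W1, W2, W3}: its best feasible assignment gives total 393.
Every other set of open sites that can feasibly serve all demand totals ≥ 385 even under its best assignment. Minimum: 377.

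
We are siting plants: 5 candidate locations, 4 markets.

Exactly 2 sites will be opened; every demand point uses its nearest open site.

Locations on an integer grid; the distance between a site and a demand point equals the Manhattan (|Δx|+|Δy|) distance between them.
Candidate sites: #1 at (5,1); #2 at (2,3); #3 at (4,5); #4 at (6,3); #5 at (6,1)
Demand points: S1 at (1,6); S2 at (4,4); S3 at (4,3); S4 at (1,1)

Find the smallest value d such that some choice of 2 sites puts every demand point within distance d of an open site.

4

Open {#1, #2}.
  Farthest demand point is S1 at distance 4 (to #2); all others are ≤ 4.
With {#1, #3} the worst case is 4.
With {#2, #3} the worst case is 4.
No size-2 selection achieves below 4.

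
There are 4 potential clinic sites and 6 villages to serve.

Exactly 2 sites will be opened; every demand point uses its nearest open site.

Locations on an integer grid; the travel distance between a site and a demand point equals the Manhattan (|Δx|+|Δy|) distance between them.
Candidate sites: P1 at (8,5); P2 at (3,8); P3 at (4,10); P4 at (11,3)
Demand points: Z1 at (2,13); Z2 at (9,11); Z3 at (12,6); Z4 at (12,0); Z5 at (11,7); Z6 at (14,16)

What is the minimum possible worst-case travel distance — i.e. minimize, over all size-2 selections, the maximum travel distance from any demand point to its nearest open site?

Open {P1, P3}.
  Farthest demand point is Z6 at travel distance 16 (to P3); all others are ≤ 16.
With {P1, P4} the worst case is 16.
With {P2, P4} the worst case is 16.
No size-2 selection achieves below 16.

16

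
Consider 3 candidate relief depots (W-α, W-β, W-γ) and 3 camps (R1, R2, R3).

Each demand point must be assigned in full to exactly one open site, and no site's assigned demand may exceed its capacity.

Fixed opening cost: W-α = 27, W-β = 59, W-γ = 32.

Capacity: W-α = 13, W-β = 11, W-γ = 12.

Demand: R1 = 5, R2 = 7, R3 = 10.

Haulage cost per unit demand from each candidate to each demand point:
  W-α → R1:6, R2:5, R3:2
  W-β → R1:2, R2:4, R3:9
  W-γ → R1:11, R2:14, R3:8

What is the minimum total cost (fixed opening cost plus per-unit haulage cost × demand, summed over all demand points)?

Open {W-α, W-γ}; cheapest assignment that respects the capacities:
  W-α (cap 13, load 12): R1, R2 — cost 5×6 + 7×5 = 65
  W-γ (cap 12, load 10): R3 — cost 10×8 = 80
  Shipping 145, fixed 59 → total 204.
  Any other capacity-feasible assignment to {W-α, W-γ} ships for at least 145.
Compare {W-α, W-β, W-γ}: its best feasible assignment gives total 221.
Compare {W-α, W-β}: its best feasible assignment gives total 241.
Every other set of open sites that can feasibly serve all demand totals ≥ 221 even under its best assignment. Minimum: 204.

204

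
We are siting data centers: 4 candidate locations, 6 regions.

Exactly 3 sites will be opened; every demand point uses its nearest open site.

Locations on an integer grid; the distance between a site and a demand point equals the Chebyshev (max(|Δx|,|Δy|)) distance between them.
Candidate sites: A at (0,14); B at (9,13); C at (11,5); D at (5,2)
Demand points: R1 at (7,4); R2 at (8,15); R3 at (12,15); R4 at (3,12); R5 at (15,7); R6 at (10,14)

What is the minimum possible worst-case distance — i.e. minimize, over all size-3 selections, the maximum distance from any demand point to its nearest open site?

Open {A, B, C}.
  Farthest demand point is R1 at distance 4 (to C); all others are ≤ 4.
With {A, B, D} the worst case is 6.
With {B, C, D} the worst case is 6.
No size-3 selection achieves below 4.

4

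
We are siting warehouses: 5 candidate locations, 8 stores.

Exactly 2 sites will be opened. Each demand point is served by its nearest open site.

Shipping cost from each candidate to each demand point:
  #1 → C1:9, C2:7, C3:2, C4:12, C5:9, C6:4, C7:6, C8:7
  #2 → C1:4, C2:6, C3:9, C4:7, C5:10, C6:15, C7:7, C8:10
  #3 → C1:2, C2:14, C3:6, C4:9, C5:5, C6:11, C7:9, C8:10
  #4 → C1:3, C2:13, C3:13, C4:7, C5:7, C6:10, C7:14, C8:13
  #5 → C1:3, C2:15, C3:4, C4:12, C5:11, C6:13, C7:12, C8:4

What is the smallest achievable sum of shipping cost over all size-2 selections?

Open {#1, #3}.
  C1→#3 2, C2→#1 7, C3→#1 2, C4→#3 9, C5→#3 5, C6→#1 4, C7→#1 6, C8→#1 7  ⇒ total 42.
Compare {#1, #4}: total 43.
Compare {#1, #2}: total 45.
No size-2 selection does better; minimum is 42.

42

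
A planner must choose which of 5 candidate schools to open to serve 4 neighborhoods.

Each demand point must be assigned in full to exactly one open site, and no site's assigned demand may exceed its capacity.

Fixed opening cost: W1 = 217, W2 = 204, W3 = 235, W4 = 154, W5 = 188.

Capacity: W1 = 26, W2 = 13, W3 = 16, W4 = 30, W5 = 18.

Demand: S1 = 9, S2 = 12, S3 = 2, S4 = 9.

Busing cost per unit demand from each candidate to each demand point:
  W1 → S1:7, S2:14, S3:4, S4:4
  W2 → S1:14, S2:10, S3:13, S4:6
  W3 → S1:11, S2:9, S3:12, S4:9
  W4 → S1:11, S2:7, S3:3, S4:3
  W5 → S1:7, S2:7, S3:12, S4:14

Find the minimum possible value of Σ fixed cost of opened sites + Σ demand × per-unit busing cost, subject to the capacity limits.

522

Open {W4, W5}; cheapest assignment that respects the capacities:
  W4 (cap 30, load 23): S2, S3, S4 — cost 12×7 + 2×3 + 9×3 = 117
  W5 (cap 18, load 9): S1 — cost 9×7 = 63
  Shipping 180, fixed 342 → total 522.
  Any other capacity-feasible assignment to {W4, W5} ships for at least 180.
Compare {W1, W4}: its best feasible assignment gives total 551.
Compare {W2, W4}: its best feasible assignment gives total 594.
Every other set of open sites that can feasibly serve all demand totals ≥ 551 even under its best assignment. Minimum: 522.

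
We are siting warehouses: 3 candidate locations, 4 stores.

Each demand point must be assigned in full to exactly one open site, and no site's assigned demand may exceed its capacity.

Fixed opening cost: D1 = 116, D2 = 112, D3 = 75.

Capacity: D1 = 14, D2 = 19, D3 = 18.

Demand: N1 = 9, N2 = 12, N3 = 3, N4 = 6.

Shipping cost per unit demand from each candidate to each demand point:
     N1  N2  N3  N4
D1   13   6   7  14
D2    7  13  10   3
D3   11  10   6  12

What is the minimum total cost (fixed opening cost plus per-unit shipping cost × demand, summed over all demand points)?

Open {D2, D3}; cheapest assignment that respects the capacities:
  D2 (cap 19, load 15): N1, N4 — cost 9×7 + 6×3 = 81
  D3 (cap 18, load 15): N2, N3 — cost 12×10 + 3×6 = 138
  Shipping 219, fixed 187 → total 406.
  Any other capacity-feasible assignment to {D2, D3} ships for at least 219.
Compare {D1, D2}: its best feasible assignment gives total 411.
Compare {D1, D3}: its best feasible assignment gives total 452.
Every other set of open sites that can feasibly serve all demand totals ≥ 411 even under its best assignment. Minimum: 406.

406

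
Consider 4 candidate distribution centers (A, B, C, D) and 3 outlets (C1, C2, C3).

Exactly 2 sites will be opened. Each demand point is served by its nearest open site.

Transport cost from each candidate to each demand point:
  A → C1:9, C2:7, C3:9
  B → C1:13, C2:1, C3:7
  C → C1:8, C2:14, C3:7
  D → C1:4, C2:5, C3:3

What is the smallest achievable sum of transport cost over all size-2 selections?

8

Open {B, D}.
  C1→D 4, C2→B 1, C3→D 3  ⇒ total 8.
Compare {A, D}: total 12.
Compare {C, D}: total 12.
No size-2 selection does better; minimum is 8.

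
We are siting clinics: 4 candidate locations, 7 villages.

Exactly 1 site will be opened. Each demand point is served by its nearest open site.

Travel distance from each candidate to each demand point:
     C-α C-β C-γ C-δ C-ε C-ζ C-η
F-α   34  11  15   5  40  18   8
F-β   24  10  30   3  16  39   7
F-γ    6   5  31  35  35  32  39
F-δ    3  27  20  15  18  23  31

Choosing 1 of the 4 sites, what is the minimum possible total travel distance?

Open {F-β}.
  C-α→F-β 24, C-β→F-β 10, C-γ→F-β 30, C-δ→F-β 3, C-ε→F-β 16, C-ζ→F-β 39, C-η→F-β 7  ⇒ total 129.
Compare {F-α}: total 131.
Compare {F-δ}: total 137.
No size-1 selection does better; minimum is 129.

129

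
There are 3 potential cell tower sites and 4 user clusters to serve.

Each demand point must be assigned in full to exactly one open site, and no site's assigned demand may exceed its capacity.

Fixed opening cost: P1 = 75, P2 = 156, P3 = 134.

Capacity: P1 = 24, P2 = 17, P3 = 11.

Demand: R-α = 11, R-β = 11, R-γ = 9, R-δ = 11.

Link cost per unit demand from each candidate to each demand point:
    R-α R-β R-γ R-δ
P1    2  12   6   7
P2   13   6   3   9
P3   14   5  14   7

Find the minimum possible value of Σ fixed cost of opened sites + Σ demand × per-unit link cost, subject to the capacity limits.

Open {P1, P2, P3}; cheapest assignment that respects the capacities:
  P1 (cap 24, load 22): R-α, R-δ — cost 11×2 + 11×7 = 99
  P2 (cap 17, load 9): R-γ — cost 9×3 = 27
  P3 (cap 11, load 11): R-β — cost 11×5 = 55
  Shipping 181, fixed 365 → total 546.
  Any other capacity-feasible assignment to {P1, P2, P3} ships for at least 181.
Total demand is 42 and no other set of sites has combined capacity ≥ 42, so {P1, P2, P3} is the only feasible choice of open sites. Minimum: 546.

546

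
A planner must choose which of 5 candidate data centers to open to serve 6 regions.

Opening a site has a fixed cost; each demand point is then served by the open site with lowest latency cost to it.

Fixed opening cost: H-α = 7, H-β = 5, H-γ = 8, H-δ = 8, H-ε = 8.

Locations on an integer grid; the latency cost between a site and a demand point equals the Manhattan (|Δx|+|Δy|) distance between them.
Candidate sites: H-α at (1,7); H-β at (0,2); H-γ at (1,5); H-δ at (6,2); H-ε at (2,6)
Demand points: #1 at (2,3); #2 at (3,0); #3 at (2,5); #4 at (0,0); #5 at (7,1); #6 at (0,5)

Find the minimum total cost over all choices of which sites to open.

31

Open {H-β}: assign each demand point to its cheapest open site.
  #1→H-β 3, #2→H-β 5, #3→H-β 5, #4→H-β 2, #5→H-β 8, #6→H-β 3
  latency cost 26, fixed 5 → total 31.
Compare {H-β, H-γ}: latency cost 20 + fixed 13 = 33.
Compare {H-β, H-δ}: latency cost 20 + fixed 13 = 33.
Compare {H-γ, H-δ}: latency cost 18 + fixed 16 = 34.
All other subsets cost ≥ 33. Minimum total cost: 31.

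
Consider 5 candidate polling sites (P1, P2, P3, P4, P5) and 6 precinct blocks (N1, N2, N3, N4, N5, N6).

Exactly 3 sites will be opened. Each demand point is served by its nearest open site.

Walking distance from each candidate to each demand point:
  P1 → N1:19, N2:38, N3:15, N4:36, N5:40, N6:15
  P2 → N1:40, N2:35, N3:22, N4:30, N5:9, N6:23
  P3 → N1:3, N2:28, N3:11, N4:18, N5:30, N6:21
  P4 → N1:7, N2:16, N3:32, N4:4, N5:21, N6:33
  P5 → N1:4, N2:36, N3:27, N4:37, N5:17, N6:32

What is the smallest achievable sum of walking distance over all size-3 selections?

Open {P2, P3, P4}.
  N1→P3 3, N2→P4 16, N3→P3 11, N4→P4 4, N5→P2 9, N6→P3 21  ⇒ total 64.
Compare {P1, P2, P4}: total 66.
Compare {P1, P3, P4}: total 70.
No size-3 selection does better; minimum is 64.

64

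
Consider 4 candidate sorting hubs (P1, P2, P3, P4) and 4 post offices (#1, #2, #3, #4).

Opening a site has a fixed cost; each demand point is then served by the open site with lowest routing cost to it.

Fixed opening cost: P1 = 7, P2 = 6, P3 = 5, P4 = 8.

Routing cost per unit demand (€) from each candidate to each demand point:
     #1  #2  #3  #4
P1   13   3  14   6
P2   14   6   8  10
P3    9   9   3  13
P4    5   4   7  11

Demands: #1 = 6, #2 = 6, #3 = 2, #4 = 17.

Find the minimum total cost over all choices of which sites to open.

Open {P1, P3, P4}: assign each demand point to its cheapest open site.
  #1→P4 6×5=30, #2→P1 6×3=18, #3→P3 2×3=6, #4→P1 17×6=102
  routing cost 156, fixed 20 → total 176.
Compare {P1, P4}: routing cost 164 + fixed 15 = 179.
Compare {P1, P2, P3, P4}: routing cost 156 + fixed 26 = 182.
Compare {P1, P2, P4}: routing cost 164 + fixed 21 = 185.
All other subsets cost ≥ 179. Minimum total cost: 176.

176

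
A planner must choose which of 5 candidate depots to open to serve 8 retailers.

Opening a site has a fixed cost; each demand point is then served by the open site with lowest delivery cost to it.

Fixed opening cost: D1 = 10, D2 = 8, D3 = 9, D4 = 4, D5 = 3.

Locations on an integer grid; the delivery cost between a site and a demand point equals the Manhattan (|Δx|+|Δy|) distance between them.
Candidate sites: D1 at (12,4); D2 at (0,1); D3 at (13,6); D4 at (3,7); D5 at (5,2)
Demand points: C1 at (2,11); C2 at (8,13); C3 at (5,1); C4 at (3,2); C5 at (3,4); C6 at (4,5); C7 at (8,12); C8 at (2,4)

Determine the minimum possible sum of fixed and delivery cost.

Open {D4, D5}: assign each demand point to its cheapest open site.
  C1→D4 5, C2→D4 11, C3→D5 1, C4→D5 2, C5→D4 3, C6→D4 3, C7→D4 10, C8→D4 4
  delivery cost 39, fixed 7 → total 46.
Compare {D4}: delivery cost 49 + fixed 4 = 53.
Compare {D2, D4, D5}: delivery cost 39 + fixed 15 = 54.
Compare {D3, D4, D5}: delivery cost 39 + fixed 16 = 55.
All other subsets cost ≥ 53. Minimum total cost: 46.

46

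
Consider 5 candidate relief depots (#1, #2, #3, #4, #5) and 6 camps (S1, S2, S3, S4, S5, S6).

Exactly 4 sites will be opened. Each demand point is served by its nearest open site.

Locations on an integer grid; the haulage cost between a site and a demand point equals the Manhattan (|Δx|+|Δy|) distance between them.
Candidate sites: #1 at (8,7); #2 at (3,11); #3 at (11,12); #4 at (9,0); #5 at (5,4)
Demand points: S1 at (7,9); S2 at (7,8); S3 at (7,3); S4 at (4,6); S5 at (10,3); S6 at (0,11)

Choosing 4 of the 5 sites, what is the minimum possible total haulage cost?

18

Open {#1, #2, #4, #5}.
  S1→#1 3, S2→#1 2, S3→#5 3, S4→#5 3, S5→#4 4, S6→#2 3  ⇒ total 18.
Compare {#1, #2, #3, #5}: total 20.
Compare {#1, #2, #3, #4}: total 22.
No size-4 selection does better; minimum is 18.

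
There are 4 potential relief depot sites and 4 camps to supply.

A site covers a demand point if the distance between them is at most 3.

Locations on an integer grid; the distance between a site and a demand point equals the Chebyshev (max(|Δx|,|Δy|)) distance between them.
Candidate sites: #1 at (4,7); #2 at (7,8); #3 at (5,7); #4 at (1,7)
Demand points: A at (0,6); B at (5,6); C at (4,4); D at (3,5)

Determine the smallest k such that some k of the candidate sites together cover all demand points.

2

Coverage sets (demand points within 3 of each site):
  #1: {B, C, D}
  #2: {B}
  #3: {B, C, D}
  #4: {A, C, D}
No single site covers all 4 demand points.
But {#1, #4} covers everything, so the minimum is 2.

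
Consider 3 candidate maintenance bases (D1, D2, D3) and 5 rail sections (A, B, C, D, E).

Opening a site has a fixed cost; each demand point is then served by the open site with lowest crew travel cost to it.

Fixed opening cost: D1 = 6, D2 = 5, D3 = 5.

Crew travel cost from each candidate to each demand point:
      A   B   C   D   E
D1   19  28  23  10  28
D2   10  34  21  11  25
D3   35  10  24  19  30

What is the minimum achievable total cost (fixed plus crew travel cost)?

87

Open {D2, D3}: assign each demand point to its cheapest open site.
  A→D2 10, B→D3 10, C→D2 21, D→D2 11, E→D2 25
  crew travel cost 77, fixed 10 → total 87.
Compare {D1, D2, D3}: crew travel cost 76 + fixed 16 = 92.
Compare {D1, D3}: crew travel cost 90 + fixed 11 = 101.
Compare {D1, D2}: crew travel cost 94 + fixed 11 = 105.
All other subsets cost ≥ 92. Minimum total cost: 87.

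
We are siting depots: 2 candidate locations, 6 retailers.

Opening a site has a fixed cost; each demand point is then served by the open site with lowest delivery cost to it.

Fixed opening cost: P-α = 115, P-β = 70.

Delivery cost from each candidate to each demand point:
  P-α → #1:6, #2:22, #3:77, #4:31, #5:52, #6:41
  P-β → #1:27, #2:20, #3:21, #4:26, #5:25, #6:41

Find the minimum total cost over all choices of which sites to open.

230

Open {P-β}: assign each demand point to its cheapest open site.
  #1→P-β 27, #2→P-β 20, #3→P-β 21, #4→P-β 26, #5→P-β 25, #6→P-β 41
  delivery cost 160, fixed 70 → total 230.
Compare {P-α, P-β}: delivery cost 139 + fixed 185 = 324.
Compare {P-α}: delivery cost 229 + fixed 115 = 344.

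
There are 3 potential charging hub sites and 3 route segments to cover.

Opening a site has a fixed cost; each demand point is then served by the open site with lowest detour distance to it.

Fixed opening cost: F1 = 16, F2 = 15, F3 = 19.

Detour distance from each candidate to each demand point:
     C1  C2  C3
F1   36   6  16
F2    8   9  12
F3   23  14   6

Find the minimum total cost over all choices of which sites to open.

44

Open {F2}: assign each demand point to its cheapest open site.
  C1→F2 8, C2→F2 9, C3→F2 12
  detour distance 29, fixed 15 → total 44.
Compare {F1, F2}: detour distance 26 + fixed 31 = 57.
Compare {F2, F3}: detour distance 23 + fixed 34 = 57.
Compare {F3}: detour distance 43 + fixed 19 = 62.
All other subsets cost ≥ 57. Minimum total cost: 44.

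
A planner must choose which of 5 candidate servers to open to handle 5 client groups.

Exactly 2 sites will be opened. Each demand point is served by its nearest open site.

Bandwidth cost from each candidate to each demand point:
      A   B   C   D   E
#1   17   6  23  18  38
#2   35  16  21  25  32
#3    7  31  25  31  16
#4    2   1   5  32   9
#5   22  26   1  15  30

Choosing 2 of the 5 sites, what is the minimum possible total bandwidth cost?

28

Open {#4, #5}.
  A→#4 2, B→#4 1, C→#5 1, D→#5 15, E→#4 9  ⇒ total 28.
Compare {#1, #4}: total 35.
Compare {#2, #4}: total 42.
No size-2 selection does better; minimum is 28.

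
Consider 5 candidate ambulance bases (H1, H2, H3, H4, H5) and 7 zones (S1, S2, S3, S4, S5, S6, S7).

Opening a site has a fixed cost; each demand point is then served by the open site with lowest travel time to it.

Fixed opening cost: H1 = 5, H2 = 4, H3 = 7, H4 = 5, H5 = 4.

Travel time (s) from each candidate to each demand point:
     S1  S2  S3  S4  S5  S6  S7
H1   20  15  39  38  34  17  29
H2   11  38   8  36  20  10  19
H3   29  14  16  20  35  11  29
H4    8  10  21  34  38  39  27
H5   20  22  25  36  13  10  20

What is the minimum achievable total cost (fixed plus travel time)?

Open {H2, H3, H4, H5}: assign each demand point to its cheapest open site.
  S1→H4 8, S2→H4 10, S3→H2 8, S4→H3 20, S5→H5 13, S6→H2 10, S7→H2 19
  travel time 88, fixed 20 → total 108.
Compare {H2, H3, H5}: travel time 95 + fixed 15 = 110.
Compare {H2, H3, H4}: travel time 95 + fixed 16 = 111.
Compare {H2, H3}: travel time 102 + fixed 11 = 113.
All other subsets cost ≥ 110. Minimum total cost: 108.

108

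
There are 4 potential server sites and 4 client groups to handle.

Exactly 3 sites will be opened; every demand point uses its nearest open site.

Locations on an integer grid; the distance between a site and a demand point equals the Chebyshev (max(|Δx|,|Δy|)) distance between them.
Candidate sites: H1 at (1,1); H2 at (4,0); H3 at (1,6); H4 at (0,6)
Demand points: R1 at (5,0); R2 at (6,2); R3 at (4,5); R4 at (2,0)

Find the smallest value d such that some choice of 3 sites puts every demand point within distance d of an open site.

Open {H1, H2, H3}.
  Farthest demand point is R3 at distance 3 (to H3); all others are ≤ 3.
With {H2, H3, H4} the worst case is 3.
With {H1, H2, H4} the worst case is 4.
No size-3 selection achieves below 3.

3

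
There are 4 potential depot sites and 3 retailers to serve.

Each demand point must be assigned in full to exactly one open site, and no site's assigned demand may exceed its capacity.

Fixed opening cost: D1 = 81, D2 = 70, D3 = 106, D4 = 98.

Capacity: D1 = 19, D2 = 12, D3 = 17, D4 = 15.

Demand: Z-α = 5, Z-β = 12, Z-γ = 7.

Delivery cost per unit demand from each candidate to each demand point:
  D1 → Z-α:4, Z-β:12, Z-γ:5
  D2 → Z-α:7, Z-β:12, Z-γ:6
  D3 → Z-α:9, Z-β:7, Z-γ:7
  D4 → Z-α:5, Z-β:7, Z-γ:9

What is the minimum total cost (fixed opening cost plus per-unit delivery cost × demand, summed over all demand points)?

Open {D1, D4}; cheapest assignment that respects the capacities:
  D1 (cap 19, load 12): Z-α, Z-γ — cost 5×4 + 7×5 = 55
  D4 (cap 15, load 12): Z-β — cost 12×7 = 84
  Shipping 139, fixed 179 → total 318.
  Any other capacity-feasible assignment to {D1, D4} ships for at least 139.
Compare {D1, D3}: its best feasible assignment gives total 326.
Compare {D2, D4}: its best feasible assignment gives total 329.
Every other set of open sites that can feasibly serve all demand totals ≥ 326 even under its best assignment. Minimum: 318.

318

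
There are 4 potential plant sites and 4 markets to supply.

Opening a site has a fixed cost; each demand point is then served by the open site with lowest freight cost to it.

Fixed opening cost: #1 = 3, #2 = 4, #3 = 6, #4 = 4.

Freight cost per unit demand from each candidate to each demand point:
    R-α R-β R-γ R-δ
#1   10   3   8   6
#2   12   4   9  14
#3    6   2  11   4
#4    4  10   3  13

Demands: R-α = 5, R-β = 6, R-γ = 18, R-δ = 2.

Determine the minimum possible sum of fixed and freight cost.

104

Open {#3, #4}: assign each demand point to its cheapest open site.
  R-α→#4 5×4=20, R-β→#3 6×2=12, R-γ→#4 18×3=54, R-δ→#3 2×4=8
  freight cost 94, fixed 10 → total 104.
Compare {#1, #3, #4}: freight cost 94 + fixed 13 = 107.
Compare {#2, #3, #4}: freight cost 94 + fixed 14 = 108.
Compare {#1, #4}: freight cost 104 + fixed 7 = 111.
All other subsets cost ≥ 107. Minimum total cost: 104.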